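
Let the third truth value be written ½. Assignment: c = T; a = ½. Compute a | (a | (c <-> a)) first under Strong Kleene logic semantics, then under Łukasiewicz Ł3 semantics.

In Strong Kleene logic: c <-> a = T <-> ½ = ½
a | (c <-> a) = ½ | ½ = ½
a | (a | (c <-> a)) = ½ | ½ = ½
In Łukasiewicz Ł3: c <-> a = T <-> ½ = ½  [1 − |1−½|]
a | (c <-> a) = ½ | ½ = ½
a | (a | (c <-> a)) = ½ | ½ = ½

½; ½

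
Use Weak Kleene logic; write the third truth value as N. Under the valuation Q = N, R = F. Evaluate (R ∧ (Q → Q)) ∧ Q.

Q → Q = N → N = N  [any arg is the third value ⇒ result is the third value]
R ∧ (Q → Q) = F ∧ N = N
(R ∧ (Q → Q)) ∧ Q = N ∧ N = N

N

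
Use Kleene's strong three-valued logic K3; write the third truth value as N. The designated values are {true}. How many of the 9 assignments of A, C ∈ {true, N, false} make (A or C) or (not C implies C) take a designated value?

5

Of the 9 assignments, 5 give a value in {true}.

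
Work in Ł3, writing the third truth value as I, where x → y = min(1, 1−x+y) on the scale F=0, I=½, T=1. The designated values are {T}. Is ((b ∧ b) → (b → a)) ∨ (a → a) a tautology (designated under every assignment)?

Yes

Every assignment of b, a over {T, I, F} gives a value in {T}.
In particular, with b=I, a=I: ((b ∧ b) → (b → a)) ∨ (a → a) = T.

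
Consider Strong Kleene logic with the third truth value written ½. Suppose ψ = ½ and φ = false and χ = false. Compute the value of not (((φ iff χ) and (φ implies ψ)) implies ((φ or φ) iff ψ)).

φ iff χ = false iff false = true
φ implies ψ = false implies ½ = true  [not false or ½]
(φ iff χ) and (φ implies ψ) = true and true = true
φ or φ = false or false = false
(φ or φ) iff ψ = false iff ½ = ½
((φ iff χ) and (φ implies ψ)) implies ((φ or φ) iff ψ) = true implies ½ = ½
not (((φ iff χ) and (φ implies ψ)) implies ((φ or φ) iff ψ)) = not ½ = ½

½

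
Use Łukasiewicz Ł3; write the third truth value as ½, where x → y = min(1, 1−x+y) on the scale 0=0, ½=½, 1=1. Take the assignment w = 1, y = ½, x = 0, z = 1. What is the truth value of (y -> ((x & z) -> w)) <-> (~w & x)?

x & z = 0 & 1 = 0
(x & z) -> w = 0 -> 1 = 1
y -> ((x & z) -> w) = ½ -> 1 = 1
~w = ~1 = 0
~w & x = 0 & 0 = 0
(y -> ((x & z) -> w)) <-> (~w & x) = 1 <-> 0 = 0

0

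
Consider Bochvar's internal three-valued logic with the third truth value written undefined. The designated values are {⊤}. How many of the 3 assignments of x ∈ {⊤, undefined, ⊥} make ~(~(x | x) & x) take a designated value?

2

x=⊤: ⊤ ✓
x=undefined: undefined ·
x=⊥: ⊤ ✓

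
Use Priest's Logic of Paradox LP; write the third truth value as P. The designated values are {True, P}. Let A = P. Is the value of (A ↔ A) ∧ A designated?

Yes

A ↔ A = P ↔ P = P
(A ↔ A) ∧ A = P ∧ P = P
P ∈ {True, P}.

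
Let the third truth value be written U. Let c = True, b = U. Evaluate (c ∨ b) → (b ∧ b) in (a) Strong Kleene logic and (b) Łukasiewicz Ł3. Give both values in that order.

U; U

In Strong Kleene logic: c ∨ b = True ∨ U = True
b ∧ b = U ∧ U = U
(c ∨ b) → (b ∧ b) = True → U = U  [¬True ∨ U]
In Łukasiewicz Ł3: c ∨ b = True ∨ U = True
b ∧ b = U ∧ U = U
(c ∨ b) → (b ∧ b) = True → U = U  [min(1, 1−1+½)]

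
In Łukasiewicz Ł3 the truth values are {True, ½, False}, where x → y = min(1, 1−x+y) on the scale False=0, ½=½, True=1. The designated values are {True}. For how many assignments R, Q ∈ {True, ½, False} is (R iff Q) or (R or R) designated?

Of the 9 assignments, 5 give a value in {True}.

5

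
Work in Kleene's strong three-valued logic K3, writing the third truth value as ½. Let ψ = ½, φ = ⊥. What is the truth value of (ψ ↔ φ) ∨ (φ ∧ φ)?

½

ψ ↔ φ = ½ ↔ ⊥ = ½
φ ∧ φ = ⊥ ∧ ⊥ = ⊥
(ψ ↔ φ) ∨ (φ ∧ φ) = ½ ∨ ⊥ = ½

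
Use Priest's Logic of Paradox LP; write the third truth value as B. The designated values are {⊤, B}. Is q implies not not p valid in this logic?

Countermodel: q=⊤, p=⊥ gives ⊥, which is not designated.

No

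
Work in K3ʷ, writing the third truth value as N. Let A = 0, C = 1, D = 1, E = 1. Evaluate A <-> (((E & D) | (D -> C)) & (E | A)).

0

E & D = 1 & 1 = 1
D -> C = 1 -> 1 = 1
(E & D) | (D -> C) = 1 | 1 = 1
E | A = 1 | 0 = 1
((E & D) | (D -> C)) & (E | A) = 1 & 1 = 1
A <-> (((E & D) | (D -> C)) & (E | A)) = 0 <-> 1 = 0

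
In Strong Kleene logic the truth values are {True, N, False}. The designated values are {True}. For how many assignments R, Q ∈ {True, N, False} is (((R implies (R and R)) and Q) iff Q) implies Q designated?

3

Designated under: (R=True, Q=True); (R=N, Q=True); (R=False, Q=True).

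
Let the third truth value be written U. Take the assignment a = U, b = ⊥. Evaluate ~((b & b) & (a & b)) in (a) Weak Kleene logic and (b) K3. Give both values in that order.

U; ⊤

In Weak Kleene logic: b & b = ⊥ & ⊥ = ⊥
a & b = U & ⊥ = U
(b & b) & (a & b) = ⊥ & U = U
~((b & b) & (a & b)) = ~U = U
In K3: b & b = ⊥ & ⊥ = ⊥
a & b = U & ⊥ = ⊥
(b & b) & (a & b) = ⊥ & ⊥ = ⊥
~((b & b) & (a & b)) = ~⊥ = ⊤
They differ because Weak Kleene logic and K3 treat U differently under the binary connectives.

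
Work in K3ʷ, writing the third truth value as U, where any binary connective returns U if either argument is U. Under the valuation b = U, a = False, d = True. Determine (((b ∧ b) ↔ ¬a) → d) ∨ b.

b ∧ b = U ∧ U = U
¬a = ¬False = True
(b ∧ b) ↔ ¬a = U ↔ True = U
((b ∧ b) ↔ ¬a) → d = U → True = U  [any arg is the third value ⇒ result is the third value]
(((b ∧ b) ↔ ¬a) → d) ∨ b = U ∨ U = U

U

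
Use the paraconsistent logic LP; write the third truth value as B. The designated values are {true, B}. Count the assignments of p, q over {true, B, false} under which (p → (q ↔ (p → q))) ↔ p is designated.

6

Of the 9 assignments, 6 give a value in {true, B}.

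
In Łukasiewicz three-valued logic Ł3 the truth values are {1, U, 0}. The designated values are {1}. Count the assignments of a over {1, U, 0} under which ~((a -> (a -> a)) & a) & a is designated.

a=1: 0 ·
a=U: U ·
a=0: 0 ·

0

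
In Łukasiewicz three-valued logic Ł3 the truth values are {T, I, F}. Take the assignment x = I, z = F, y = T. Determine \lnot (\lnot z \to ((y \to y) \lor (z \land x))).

\lnot z = \lnot F = T
y \to y = T \to T = T
z \land x = F \land I = F
(y \to y) \lor (z \land x) = T \lor F = T
\lnot z \to ((y \to y) \lor (z \land x)) = T \to T = T
\lnot (\lnot z \to ((y \to y) \lor (z \land x))) = \lnot T = F

F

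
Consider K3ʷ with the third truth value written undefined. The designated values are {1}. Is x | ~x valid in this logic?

Countermodel: x=undefined gives undefined, which is not designated.

No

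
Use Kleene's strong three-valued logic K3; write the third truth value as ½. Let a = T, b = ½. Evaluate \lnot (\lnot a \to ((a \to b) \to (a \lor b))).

\lnot a = \lnot T = F
a \to b = T \to ½ = ½  [\lnot T \lor ½]
a \lor b = T \lor ½ = T
(a \to b) \to (a \lor b) = ½ \to T = T
\lnot a \to ((a \to b) \to (a \lor b)) = F \to T = T
\lnot (\lnot a \to ((a \to b) \to (a \lor b))) = \lnot T = F

F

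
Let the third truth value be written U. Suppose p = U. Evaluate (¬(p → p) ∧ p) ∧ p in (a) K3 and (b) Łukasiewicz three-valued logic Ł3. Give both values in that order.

In K3: p → p = U → U = U  [¬U ∨ U]
¬(p → p) = ¬U = U
¬(p → p) ∧ p = U ∧ U = U
(¬(p → p) ∧ p) ∧ p = U ∧ U = U
In Łukasiewicz three-valued logic Ł3: p → p = U → U = True
¬(p → p) = ¬True = False
¬(p → p) ∧ p = False ∧ U = False
(¬(p → p) ∧ p) ∧ p = False ∧ U = False
They differ because K3 and Łukasiewicz three-valued logic Ł3 treat U differently under implication.

U; False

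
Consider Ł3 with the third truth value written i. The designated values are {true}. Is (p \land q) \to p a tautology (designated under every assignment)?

Every assignment of p, q over {true, i, false} gives a value in {true}.
In particular, with p=i, q=i: (p \land q) \to p = true.

Yes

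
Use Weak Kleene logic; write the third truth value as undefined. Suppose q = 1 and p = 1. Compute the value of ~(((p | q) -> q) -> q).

p | q = 1 | 1 = 1
(p | q) -> q = 1 -> 1 = 1
((p | q) -> q) -> q = 1 -> 1 = 1
~(((p | q) -> q) -> q) = ~1 = 0

0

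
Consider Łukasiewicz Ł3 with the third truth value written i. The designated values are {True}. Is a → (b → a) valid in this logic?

Every assignment of a, b over {True, i, False} gives a value in {True}.
In particular, with a=i, b=i: a → (b → a) = True.

Yes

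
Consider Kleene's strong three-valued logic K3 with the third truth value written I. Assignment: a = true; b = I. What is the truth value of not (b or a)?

b or a = I or true = true
not (b or a) = not true = false

false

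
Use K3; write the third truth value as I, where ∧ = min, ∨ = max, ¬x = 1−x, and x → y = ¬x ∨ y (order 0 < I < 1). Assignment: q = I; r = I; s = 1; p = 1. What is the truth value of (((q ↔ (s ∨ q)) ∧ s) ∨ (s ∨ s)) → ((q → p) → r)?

s ∨ q = 1 ∨ I = 1
q ↔ (s ∨ q) = I ↔ 1 = I
(q ↔ (s ∨ q)) ∧ s = I ∧ 1 = I
s ∨ s = 1 ∨ 1 = 1
((q ↔ (s ∨ q)) ∧ s) ∨ (s ∨ s) = I ∨ 1 = 1
q → p = I → 1 = 1
(q → p) → r = 1 → I = I
(((q ↔ (s ∨ q)) ∧ s) ∨ (s ∨ s)) → ((q → p) → r) = 1 → I = I

I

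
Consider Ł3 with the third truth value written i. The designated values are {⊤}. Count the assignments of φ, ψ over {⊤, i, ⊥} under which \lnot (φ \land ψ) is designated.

5

Of the 9 assignments, 5 give a value in {⊤}.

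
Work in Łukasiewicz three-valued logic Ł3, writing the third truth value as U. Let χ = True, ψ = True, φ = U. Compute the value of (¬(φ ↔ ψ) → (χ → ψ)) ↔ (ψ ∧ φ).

φ ↔ ψ = U ↔ True = U  [1 − |½−1|]
¬(φ ↔ ψ) = ¬U = U
χ → ψ = True → True = True
¬(φ ↔ ψ) → (χ → ψ) = U → True = True
ψ ∧ φ = True ∧ U = U
(¬(φ ↔ ψ) → (χ → ψ)) ↔ (ψ ∧ φ) = True ↔ U = U

U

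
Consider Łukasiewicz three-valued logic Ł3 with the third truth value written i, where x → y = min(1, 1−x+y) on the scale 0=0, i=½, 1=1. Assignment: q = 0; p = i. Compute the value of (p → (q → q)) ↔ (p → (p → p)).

q → q = 0 → 0 = 1
p → (q → q) = i → 1 = 1
p → p = i → i = 1
p → (p → p) = i → 1 = 1
(p → (q → q)) ↔ (p → (p → p)) = 1 ↔ 1 = 1

1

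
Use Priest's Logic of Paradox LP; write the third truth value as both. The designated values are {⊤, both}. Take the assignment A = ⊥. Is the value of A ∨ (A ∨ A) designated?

A ∨ A = ⊥ ∨ ⊥ = ⊥
A ∨ (A ∨ A) = ⊥ ∨ ⊥ = ⊥
⊥ ∉ {⊤, both}.

No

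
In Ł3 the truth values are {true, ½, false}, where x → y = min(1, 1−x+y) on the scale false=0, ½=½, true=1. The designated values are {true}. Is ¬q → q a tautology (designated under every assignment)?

Countermodel: q=false gives false, which is not designated.

No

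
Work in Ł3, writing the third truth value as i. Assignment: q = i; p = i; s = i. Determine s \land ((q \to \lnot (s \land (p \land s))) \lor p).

i

p \land s = i \land i = i
s \land (p \land s) = i \land i = i
\lnot (s \land (p \land s)) = \lnot i = i
q \to \lnot (s \land (p \land s)) = i \to i = True  [min(1, 1−½+½)]
(q \to \lnot (s \land (p \land s))) \lor p = True \lor i = True
s \land ((q \to \lnot (s \land (p \land s))) \lor p) = i \land True = i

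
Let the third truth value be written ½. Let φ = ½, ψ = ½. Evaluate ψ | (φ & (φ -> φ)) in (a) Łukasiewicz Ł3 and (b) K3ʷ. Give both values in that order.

In Łukasiewicz Ł3: φ -> φ = ½ -> ½ = ⊤  [min(1, 1−½+½)]
φ & (φ -> φ) = ½ & ⊤ = ½
ψ | (φ & (φ -> φ)) = ½ | ½ = ½
In K3ʷ: φ -> φ = ½ -> ½ = ½  [any arg is the third value ⇒ result is the third value]
φ & (φ -> φ) = ½ & ½ = ½
ψ | (φ & (φ -> φ)) = ½ | ½ = ½

½; ½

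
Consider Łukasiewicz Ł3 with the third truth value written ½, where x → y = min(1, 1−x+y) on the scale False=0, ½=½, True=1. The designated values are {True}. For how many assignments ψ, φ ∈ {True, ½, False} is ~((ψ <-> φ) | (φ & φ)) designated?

1

Designated under: (ψ=True, φ=False).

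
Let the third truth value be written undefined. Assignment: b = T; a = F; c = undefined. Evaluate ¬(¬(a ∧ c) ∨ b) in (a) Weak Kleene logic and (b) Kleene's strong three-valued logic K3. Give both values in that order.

undefined; F

In Weak Kleene logic: a ∧ c = F ∧ undefined = undefined
¬(a ∧ c) = ¬undefined = undefined
¬(a ∧ c) ∨ b = undefined ∨ T = undefined
¬(¬(a ∧ c) ∨ b) = ¬undefined = undefined
In Kleene's strong three-valued logic K3: a ∧ c = F ∧ undefined = F
¬(a ∧ c) = ¬F = T
¬(a ∧ c) ∨ b = T ∨ T = T
¬(¬(a ∧ c) ∨ b) = ¬T = F
They differ because Weak Kleene logic and Kleene's strong three-valued logic K3 treat undefined differently under the binary connectives.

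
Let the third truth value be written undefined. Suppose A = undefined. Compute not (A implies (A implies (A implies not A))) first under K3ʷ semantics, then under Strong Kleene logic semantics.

undefined; undefined

In K3ʷ: not A = not undefined = undefined
A implies not A = undefined implies undefined = undefined  [any arg is the third value ⇒ result is the third value]
A implies (A implies not A) = undefined implies undefined = undefined
A implies (A implies (A implies not A)) = undefined implies undefined = undefined
not (A implies (A implies (A implies not A))) = not undefined = undefined
In Strong Kleene logic: not A = not undefined = undefined
A implies not A = undefined implies undefined = undefined  [not undefined or undefined]
A implies (A implies not A) = undefined implies undefined = undefined
A implies (A implies (A implies not A)) = undefined implies undefined = undefined
not (A implies (A implies (A implies not A))) = not undefined = undefined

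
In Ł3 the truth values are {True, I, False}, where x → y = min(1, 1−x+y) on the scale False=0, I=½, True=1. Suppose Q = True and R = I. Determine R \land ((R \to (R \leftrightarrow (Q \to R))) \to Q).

I

Q \to R = True \to I = I
R \leftrightarrow (Q \to R) = I \leftrightarrow I = True
R \to (R \leftrightarrow (Q \to R)) = I \to True = True
(R \to (R \leftrightarrow (Q \to R))) \to Q = True \to True = True
R \land ((R \to (R \leftrightarrow (Q \to R))) \to Q) = I \land True = I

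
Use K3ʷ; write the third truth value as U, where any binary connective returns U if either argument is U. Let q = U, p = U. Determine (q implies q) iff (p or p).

q implies q = U implies U = U
p or p = U or U = U
(q implies q) iff (p or p) = U iff U = U

U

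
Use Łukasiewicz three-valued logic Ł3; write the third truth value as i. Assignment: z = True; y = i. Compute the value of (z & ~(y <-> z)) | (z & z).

y <-> z = i <-> True = i  [1 − |½−1|]
~(y <-> z) = ~i = i
z & ~(y <-> z) = True & i = i
z & z = True & True = True
(z & ~(y <-> z)) | (z & z) = i | True = True

True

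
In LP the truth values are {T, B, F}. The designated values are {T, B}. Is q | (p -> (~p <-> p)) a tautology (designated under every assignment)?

Countermodel: q=F, p=T gives F, which is not designated.

No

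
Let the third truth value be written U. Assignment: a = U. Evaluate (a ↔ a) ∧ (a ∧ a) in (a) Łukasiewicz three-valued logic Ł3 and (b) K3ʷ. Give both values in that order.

U; U

In Łukasiewicz three-valued logic Ł3: a ↔ a = U ↔ U = T
a ∧ a = U ∧ U = U
(a ↔ a) ∧ (a ∧ a) = T ∧ U = U
In K3ʷ: a ↔ a = U ↔ U = U
a ∧ a = U ∧ U = U
(a ↔ a) ∧ (a ∧ a) = U ∧ U = U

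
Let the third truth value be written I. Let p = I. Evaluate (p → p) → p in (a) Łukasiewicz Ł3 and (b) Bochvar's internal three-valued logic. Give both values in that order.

I; I

In Łukasiewicz Ł3: p → p = I → I = T
(p → p) → p = T → I = I
In Bochvar's internal three-valued logic: p → p = I → I = I
(p → p) → p = I → I = I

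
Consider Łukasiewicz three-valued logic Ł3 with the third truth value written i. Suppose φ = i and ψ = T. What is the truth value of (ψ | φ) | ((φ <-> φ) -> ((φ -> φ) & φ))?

T

ψ | φ = T | i = T
φ <-> φ = i <-> i = T  [1 − |½−½|]
φ -> φ = i -> i = T
(φ -> φ) & φ = T & i = i
(φ <-> φ) -> ((φ -> φ) & φ) = T -> i = i
(ψ | φ) | ((φ <-> φ) -> ((φ -> φ) & φ)) = T | i = T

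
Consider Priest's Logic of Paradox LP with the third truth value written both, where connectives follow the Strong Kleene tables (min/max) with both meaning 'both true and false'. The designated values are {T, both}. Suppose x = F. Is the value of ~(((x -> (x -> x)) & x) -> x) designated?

x -> x = F -> F = T
x -> (x -> x) = F -> T = T
(x -> (x -> x)) & x = T & F = F
((x -> (x -> x)) & x) -> x = F -> F = T
~(((x -> (x -> x)) & x) -> x) = ~T = F
F ∉ {T, both}.

No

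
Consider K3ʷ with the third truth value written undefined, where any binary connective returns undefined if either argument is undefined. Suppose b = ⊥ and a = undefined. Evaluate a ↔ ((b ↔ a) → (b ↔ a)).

undefined

b ↔ a = ⊥ ↔ undefined = undefined
b ↔ a = ⊥ ↔ undefined = undefined
(b ↔ a) → (b ↔ a) = undefined → undefined = undefined  [any arg is the third value ⇒ result is the third value]
a ↔ ((b ↔ a) → (b ↔ a)) = undefined ↔ undefined = undefined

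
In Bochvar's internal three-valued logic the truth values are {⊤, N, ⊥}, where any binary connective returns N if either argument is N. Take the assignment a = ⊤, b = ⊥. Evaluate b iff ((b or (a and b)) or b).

⊤

a and b = ⊤ and ⊥ = ⊥
b or (a and b) = ⊥ or ⊥ = ⊥
(b or (a and b)) or b = ⊥ or ⊥ = ⊥
b iff ((b or (a and b)) or b) = ⊥ iff ⊥ = ⊤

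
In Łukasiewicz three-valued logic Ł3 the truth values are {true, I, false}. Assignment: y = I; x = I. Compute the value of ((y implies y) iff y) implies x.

y implies y = I implies I = true  [min(1, 1−½+½)]
(y implies y) iff y = true iff I = I
((y implies y) iff y) implies x = I implies I = true

true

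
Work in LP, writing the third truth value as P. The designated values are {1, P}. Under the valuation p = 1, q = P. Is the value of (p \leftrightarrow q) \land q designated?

Yes

p \leftrightarrow q = 1 \leftrightarrow P = P
(p \leftrightarrow q) \land q = P \land P = P
P ∈ {1, P}.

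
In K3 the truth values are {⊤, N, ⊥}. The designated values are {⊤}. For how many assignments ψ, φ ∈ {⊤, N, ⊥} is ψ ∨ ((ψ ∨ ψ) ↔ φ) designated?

Designated under: (ψ=⊤, φ=⊤); (ψ=⊤, φ=N); (ψ=⊤, φ=⊥); (ψ=⊥, φ=⊥).

4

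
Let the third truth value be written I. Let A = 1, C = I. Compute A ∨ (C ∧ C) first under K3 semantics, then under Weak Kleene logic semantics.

In K3: C ∧ C = I ∧ I = I
A ∨ (C ∧ C) = 1 ∨ I = 1
In Weak Kleene logic: C ∧ C = I ∧ I = I
A ∨ (C ∧ C) = 1 ∨ I = I
They differ because K3 and Weak Kleene logic treat I differently under the binary connectives.

1; I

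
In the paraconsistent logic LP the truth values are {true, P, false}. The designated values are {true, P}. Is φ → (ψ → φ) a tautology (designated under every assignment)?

Every assignment of φ, ψ over {true, P, false} gives a value in {true, P}.
In particular, with φ=P, ψ=P: φ → (ψ → φ) = P.

Yes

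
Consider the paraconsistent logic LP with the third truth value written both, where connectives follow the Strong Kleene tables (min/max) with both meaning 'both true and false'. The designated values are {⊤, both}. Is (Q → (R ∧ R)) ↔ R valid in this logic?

No

Countermodel: Q=⊥, R=⊥ gives ⊥, which is not designated.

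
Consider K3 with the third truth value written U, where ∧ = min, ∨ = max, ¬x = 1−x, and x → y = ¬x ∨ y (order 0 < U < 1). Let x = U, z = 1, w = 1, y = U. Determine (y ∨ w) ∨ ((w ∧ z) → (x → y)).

1

y ∨ w = U ∨ 1 = 1
w ∧ z = 1 ∧ 1 = 1
x → y = U → U = U
(w ∧ z) → (x → y) = 1 → U = U
(y ∨ w) ∨ ((w ∧ z) → (x → y)) = 1 ∨ U = 1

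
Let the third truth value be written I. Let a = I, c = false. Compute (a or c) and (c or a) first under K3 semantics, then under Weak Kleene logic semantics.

In K3: a or c = I or false = I
c or a = false or I = I
(a or c) and (c or a) = I and I = I
In Weak Kleene logic: a or c = I or false = I
c or a = false or I = I
(a or c) and (c or a) = I and I = I

I; I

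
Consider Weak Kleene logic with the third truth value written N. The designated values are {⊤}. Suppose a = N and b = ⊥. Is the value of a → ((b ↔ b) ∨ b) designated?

b ↔ b = ⊥ ↔ ⊥ = ⊤
(b ↔ b) ∨ b = ⊤ ∨ ⊥ = ⊤
a → ((b ↔ b) ∨ b) = N → ⊤ = N  [any arg is the third value ⇒ result is the third value]
N ∉ {⊤}.

No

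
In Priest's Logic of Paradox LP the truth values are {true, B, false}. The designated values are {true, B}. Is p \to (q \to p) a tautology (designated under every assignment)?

Yes

Every assignment of p, q over {true, B, false} gives a value in {true, B}.
In particular, with p=B, q=B: p \to (q \to p) = B.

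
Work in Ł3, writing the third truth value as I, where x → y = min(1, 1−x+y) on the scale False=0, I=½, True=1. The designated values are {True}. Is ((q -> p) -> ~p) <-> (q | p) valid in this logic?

No

Countermodel: q=True, p=True gives False, which is not designated.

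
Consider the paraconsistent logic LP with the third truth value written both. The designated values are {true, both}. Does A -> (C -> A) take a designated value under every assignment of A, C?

Yes

Every assignment of A, C over {true, both, false} gives a value in {true, both}.
In particular, with A=both, C=both: A -> (C -> A) = both.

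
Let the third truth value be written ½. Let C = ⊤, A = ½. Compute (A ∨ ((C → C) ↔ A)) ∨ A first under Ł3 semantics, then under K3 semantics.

½; ½

In Ł3: C → C = ⊤ → ⊤ = ⊤
(C → C) ↔ A = ⊤ ↔ ½ = ½  [1 − |1−½|]
A ∨ ((C → C) ↔ A) = ½ ∨ ½ = ½
(A ∨ ((C → C) ↔ A)) ∨ A = ½ ∨ ½ = ½
In K3: C → C = ⊤ → ⊤ = ⊤
(C → C) ↔ A = ⊤ ↔ ½ = ½
A ∨ ((C → C) ↔ A) = ½ ∨ ½ = ½
(A ∨ ((C → C) ↔ A)) ∨ A = ½ ∨ ½ = ½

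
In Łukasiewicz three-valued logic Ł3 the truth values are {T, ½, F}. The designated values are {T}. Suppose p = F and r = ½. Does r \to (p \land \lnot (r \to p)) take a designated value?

r \to p = ½ \to F = ½  [min(1, 1−½+0)]
\lnot (r \to p) = \lnot ½ = ½
p \land \lnot (r \to p) = F \land ½ = F
r \to (p \land \lnot (r \to p)) = ½ \to F = ½
½ ∉ {T}.

No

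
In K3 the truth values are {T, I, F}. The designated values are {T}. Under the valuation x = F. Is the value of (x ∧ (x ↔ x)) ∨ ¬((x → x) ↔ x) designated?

x ↔ x = F ↔ F = T
x ∧ (x ↔ x) = F ∧ T = F
x → x = F → F = T
(x → x) ↔ x = T ↔ F = F
¬((x → x) ↔ x) = ¬F = T
(x ∧ (x ↔ x)) ∨ ¬((x → x) ↔ x) = F ∨ T = T
T ∈ {T}.

Yes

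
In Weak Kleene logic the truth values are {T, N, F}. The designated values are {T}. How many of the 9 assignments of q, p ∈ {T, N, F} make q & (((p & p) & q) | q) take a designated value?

2

Designated under: (q=T, p=T); (q=T, p=F).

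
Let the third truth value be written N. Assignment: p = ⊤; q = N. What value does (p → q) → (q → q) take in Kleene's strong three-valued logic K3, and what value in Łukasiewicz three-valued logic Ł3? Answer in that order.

In Kleene's strong three-valued logic K3: p → q = ⊤ → N = N  [¬⊤ ∨ N]
q → q = N → N = N
(p → q) → (q → q) = N → N = N
In Łukasiewicz three-valued logic Ł3: p → q = ⊤ → N = N
q → q = N → N = ⊤
(p → q) → (q → q) = N → ⊤ = ⊤
They differ because Kleene's strong three-valued logic K3 and Łukasiewicz three-valued logic Ł3 treat N differently under implication.

N; ⊤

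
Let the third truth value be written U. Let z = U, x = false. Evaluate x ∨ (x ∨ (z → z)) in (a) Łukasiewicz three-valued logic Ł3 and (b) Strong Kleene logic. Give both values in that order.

In Łukasiewicz three-valued logic Ł3: z → z = U → U = true  [min(1, 1−½+½)]
x ∨ (z → z) = false ∨ true = true
x ∨ (x ∨ (z → z)) = false ∨ true = true
In Strong Kleene logic: z → z = U → U = U  [¬U ∨ U]
x ∨ (z → z) = false ∨ U = U
x ∨ (x ∨ (z → z)) = false ∨ U = U
They differ because Łukasiewicz three-valued logic Ł3 and Strong Kleene logic treat U differently under implication.

true; U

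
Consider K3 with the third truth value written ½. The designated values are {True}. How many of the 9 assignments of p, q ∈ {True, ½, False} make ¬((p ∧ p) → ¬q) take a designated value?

Designated under: (p=True, q=True).

1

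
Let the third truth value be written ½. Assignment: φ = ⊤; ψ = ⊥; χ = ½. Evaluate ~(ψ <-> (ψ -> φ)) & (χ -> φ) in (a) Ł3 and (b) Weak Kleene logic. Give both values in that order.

⊤; ½

In Ł3: ψ -> φ = ⊥ -> ⊤ = ⊤
ψ <-> (ψ -> φ) = ⊥ <-> ⊤ = ⊥
~(ψ <-> (ψ -> φ)) = ~⊥ = ⊤
χ -> φ = ½ -> ⊤ = ⊤  [min(1, 1−½+1)]
~(ψ <-> (ψ -> φ)) & (χ -> φ) = ⊤ & ⊤ = ⊤
In Weak Kleene logic: ψ -> φ = ⊥ -> ⊤ = ⊤
ψ <-> (ψ -> φ) = ⊥ <-> ⊤ = ⊥
~(ψ <-> (ψ -> φ)) = ~⊥ = ⊤
χ -> φ = ½ -> ⊤ = ½  [any arg is the third value ⇒ result is the third value]
~(ψ <-> (ψ -> φ)) & (χ -> φ) = ⊤ & ½ = ½
They differ because Ł3 and Weak Kleene logic treat ½ differently under the binary connectives.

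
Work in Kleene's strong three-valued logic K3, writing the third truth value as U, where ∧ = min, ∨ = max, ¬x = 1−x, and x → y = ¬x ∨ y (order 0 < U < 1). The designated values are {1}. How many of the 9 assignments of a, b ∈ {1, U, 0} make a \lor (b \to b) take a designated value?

Of the 9 assignments, 7 give a value in {1}.

7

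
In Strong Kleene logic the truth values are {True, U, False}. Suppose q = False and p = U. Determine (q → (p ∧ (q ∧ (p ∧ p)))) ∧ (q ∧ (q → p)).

p ∧ p = U ∧ U = U
q ∧ (p ∧ p) = False ∧ U = False
p ∧ (q ∧ (p ∧ p)) = U ∧ False = False
q → (p ∧ (q ∧ (p ∧ p))) = False → False = True
q → p = False → U = True  [¬False ∨ U]
q ∧ (q → p) = False ∧ True = False
(q → (p ∧ (q ∧ (p ∧ p)))) ∧ (q ∧ (q → p)) = True ∧ False = False

False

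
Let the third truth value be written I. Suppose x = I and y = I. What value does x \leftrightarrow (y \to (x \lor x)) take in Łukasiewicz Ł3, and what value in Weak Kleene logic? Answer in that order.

I; I

In Łukasiewicz Ł3: x \lor x = I \lor I = I
y \to (x \lor x) = I \to I = True
x \leftrightarrow (y \to (x \lor x)) = I \leftrightarrow True = I
In Weak Kleene logic: x \lor x = I \lor I = I
y \to (x \lor x) = I \to I = I  [any arg is the third value ⇒ result is the third value]
x \leftrightarrow (y \to (x \lor x)) = I \leftrightarrow I = I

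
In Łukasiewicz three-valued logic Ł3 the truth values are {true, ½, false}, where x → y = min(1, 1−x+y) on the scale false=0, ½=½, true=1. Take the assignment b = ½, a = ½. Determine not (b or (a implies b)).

false

a implies b = ½ implies ½ = true  [min(1, 1−½+½)]
b or (a implies b) = ½ or true = true
not (b or (a implies b)) = not true = false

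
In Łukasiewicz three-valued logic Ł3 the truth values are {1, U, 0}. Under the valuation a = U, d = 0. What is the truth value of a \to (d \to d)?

d \to d = 0 \to 0 = 1
a \to (d \to d) = U \to 1 = 1  [min(1, 1−½+1)]

1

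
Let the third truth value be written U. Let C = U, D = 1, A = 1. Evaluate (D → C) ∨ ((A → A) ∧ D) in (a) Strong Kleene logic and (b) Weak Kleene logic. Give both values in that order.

1; U

In Strong Kleene logic: D → C = 1 → U = U
A → A = 1 → 1 = 1
(A → A) ∧ D = 1 ∧ 1 = 1
(D → C) ∨ ((A → A) ∧ D) = U ∨ 1 = 1
In Weak Kleene logic: D → C = 1 → U = U  [any arg is the third value ⇒ result is the third value]
A → A = 1 → 1 = 1
(A → A) ∧ D = 1 ∧ 1 = 1
(D → C) ∨ ((A → A) ∧ D) = U ∨ 1 = U
They differ because Strong Kleene logic and Weak Kleene logic treat U differently under the binary connectives.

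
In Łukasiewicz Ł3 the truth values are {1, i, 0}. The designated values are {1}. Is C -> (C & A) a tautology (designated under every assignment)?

No

Countermodel: C=1, A=i gives i, which is not designated.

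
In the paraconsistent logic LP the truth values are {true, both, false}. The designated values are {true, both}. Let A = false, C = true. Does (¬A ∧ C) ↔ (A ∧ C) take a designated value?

¬A = ¬false = true
¬A ∧ C = true ∧ true = true
A ∧ C = false ∧ true = false
(¬A ∧ C) ↔ (A ∧ C) = true ↔ false = false
false ∉ {true, both}.

No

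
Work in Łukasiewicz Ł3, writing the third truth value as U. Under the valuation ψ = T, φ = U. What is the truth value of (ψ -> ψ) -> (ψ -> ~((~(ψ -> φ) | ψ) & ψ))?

F

ψ -> ψ = T -> T = T
ψ -> φ = T -> U = U  [min(1, 1−1+½)]
~(ψ -> φ) = ~U = U
~(ψ -> φ) | ψ = U | T = T
(~(ψ -> φ) | ψ) & ψ = T & T = T
~((~(ψ -> φ) | ψ) & ψ) = ~T = F
ψ -> ~((~(ψ -> φ) | ψ) & ψ) = T -> F = F
(ψ -> ψ) -> (ψ -> ~((~(ψ -> φ) | ψ) & ψ)) = T -> F = F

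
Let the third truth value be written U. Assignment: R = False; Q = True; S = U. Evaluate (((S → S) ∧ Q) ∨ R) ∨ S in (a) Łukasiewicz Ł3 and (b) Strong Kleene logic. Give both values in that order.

In Łukasiewicz Ł3: S → S = U → U = True
(S → S) ∧ Q = True ∧ True = True
((S → S) ∧ Q) ∨ R = True ∨ False = True
(((S → S) ∧ Q) ∨ R) ∨ S = True ∨ U = True
In Strong Kleene logic: S → S = U → U = U  [¬U ∨ U]
(S → S) ∧ Q = U ∧ True = U
((S → S) ∧ Q) ∨ R = U ∨ False = U
(((S → S) ∧ Q) ∨ R) ∨ S = U ∨ U = U
They differ because Łukasiewicz Ł3 and Strong Kleene logic treat U differently under implication.

True; U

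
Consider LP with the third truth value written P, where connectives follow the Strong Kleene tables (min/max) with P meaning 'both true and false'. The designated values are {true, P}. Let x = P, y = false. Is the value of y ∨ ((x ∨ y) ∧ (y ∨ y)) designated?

x ∨ y = P ∨ false = P
y ∨ y = false ∨ false = false
(x ∨ y) ∧ (y ∨ y) = P ∧ false = false
y ∨ ((x ∨ y) ∧ (y ∨ y)) = false ∨ false = false
false ∉ {true, P}.

No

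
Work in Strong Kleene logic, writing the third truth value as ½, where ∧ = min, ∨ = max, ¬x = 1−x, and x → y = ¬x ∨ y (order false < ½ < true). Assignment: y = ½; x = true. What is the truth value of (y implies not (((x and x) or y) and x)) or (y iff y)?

x and x = true and true = true
(x and x) or y = true or ½ = true
((x and x) or y) and x = true and true = true
not (((x and x) or y) and x) = not true = false
y implies not (((x and x) or y) and x) = ½ implies false = ½  [not ½ or false]
y iff y = ½ iff ½ = ½
(y implies not (((x and x) or y) and x)) or (y iff y) = ½ or ½ = ½

½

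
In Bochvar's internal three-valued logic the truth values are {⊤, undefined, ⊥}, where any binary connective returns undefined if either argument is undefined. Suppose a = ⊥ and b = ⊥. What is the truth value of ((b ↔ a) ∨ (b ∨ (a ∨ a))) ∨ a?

⊤

b ↔ a = ⊥ ↔ ⊥ = ⊤
a ∨ a = ⊥ ∨ ⊥ = ⊥
b ∨ (a ∨ a) = ⊥ ∨ ⊥ = ⊥
(b ↔ a) ∨ (b ∨ (a ∨ a)) = ⊤ ∨ ⊥ = ⊤
((b ↔ a) ∨ (b ∨ (a ∨ a))) ∨ a = ⊤ ∨ ⊥ = ⊤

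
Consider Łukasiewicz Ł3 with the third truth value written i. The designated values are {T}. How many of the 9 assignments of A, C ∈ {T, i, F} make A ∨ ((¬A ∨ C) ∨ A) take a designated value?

7

Of the 9 assignments, 7 give a value in {T}.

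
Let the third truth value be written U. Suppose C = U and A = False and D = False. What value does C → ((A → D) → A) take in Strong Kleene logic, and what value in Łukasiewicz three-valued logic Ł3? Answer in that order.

In Strong Kleene logic: A → D = False → False = True
(A → D) → A = True → False = False
C → ((A → D) → A) = U → False = U  [¬U ∨ False]
In Łukasiewicz three-valued logic Ł3: A → D = False → False = True
(A → D) → A = True → False = False
C → ((A → D) → A) = U → False = U  [min(1, 1−½+0)]

U; U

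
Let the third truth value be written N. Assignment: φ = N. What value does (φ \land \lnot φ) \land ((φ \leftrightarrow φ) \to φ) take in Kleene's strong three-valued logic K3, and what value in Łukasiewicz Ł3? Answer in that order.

N; N

In Kleene's strong three-valued logic K3: \lnot φ = \lnot N = N
φ \land \lnot φ = N \land N = N
φ \leftrightarrow φ = N \leftrightarrow N = N
(φ \leftrightarrow φ) \to φ = N \to N = N  [\lnot N \lor N]
(φ \land \lnot φ) \land ((φ \leftrightarrow φ) \to φ) = N \land N = N
In Łukasiewicz Ł3: \lnot φ = \lnot N = N
φ \land \lnot φ = N \land N = N
φ \leftrightarrow φ = N \leftrightarrow N = 1  [1 − |½−½|]
(φ \leftrightarrow φ) \to φ = 1 \to N = N
(φ \land \lnot φ) \land ((φ \leftrightarrow φ) \to φ) = N \land N = N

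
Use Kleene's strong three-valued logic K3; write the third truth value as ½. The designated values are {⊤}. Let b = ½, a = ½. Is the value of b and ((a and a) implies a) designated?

a and a = ½ and ½ = ½
(a and a) implies a = ½ implies ½ = ½  [not ½ or ½]
b and ((a and a) implies a) = ½ and ½ = ½
½ ∉ {⊤}.

No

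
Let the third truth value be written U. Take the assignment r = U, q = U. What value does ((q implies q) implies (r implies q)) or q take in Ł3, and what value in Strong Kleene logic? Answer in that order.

In Ł3: q implies q = U implies U = 1
r implies q = U implies U = 1
(q implies q) implies (r implies q) = 1 implies 1 = 1
((q implies q) implies (r implies q)) or q = 1 or U = 1
In Strong Kleene logic: q implies q = U implies U = U
r implies q = U implies U = U
(q implies q) implies (r implies q) = U implies U = U
((q implies q) implies (r implies q)) or q = U or U = U
They differ because Ł3 and Strong Kleene logic treat U differently under implication.

1; U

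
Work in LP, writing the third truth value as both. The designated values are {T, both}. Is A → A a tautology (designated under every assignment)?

Every assignment of A over {T, both, F} gives a value in {T, both}.
In particular, with A=both: A → A = both.

Yes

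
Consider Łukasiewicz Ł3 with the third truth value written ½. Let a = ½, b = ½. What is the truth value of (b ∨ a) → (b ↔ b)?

b ∨ a = ½ ∨ ½ = ½
b ↔ b = ½ ↔ ½ = T
(b ∨ a) → (b ↔ b) = ½ → T = T

T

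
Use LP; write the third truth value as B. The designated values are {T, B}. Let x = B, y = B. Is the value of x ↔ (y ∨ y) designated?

y ∨ y = B ∨ B = B
x ↔ (y ∨ y) = B ↔ B = B
B ∈ {T, B}.

Yes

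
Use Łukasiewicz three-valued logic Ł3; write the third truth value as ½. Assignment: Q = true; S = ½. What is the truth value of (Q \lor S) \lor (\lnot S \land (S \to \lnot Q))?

true

Q \lor S = true \lor ½ = true
\lnot S = \lnot ½ = ½
\lnot Q = \lnot true = false
S \to \lnot Q = ½ \to false = ½
\lnot S \land (S \to \lnot Q) = ½ \land ½ = ½
(Q \lor S) \lor (\lnot S \land (S \to \lnot Q)) = true \lor ½ = true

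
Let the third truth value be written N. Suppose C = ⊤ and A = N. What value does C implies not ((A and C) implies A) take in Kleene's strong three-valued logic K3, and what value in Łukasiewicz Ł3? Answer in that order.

In Kleene's strong three-valued logic K3: A and C = N and ⊤ = N
(A and C) implies A = N implies N = N  [not N or N]
not ((A and C) implies A) = not N = N
C implies not ((A and C) implies A) = ⊤ implies N = N
In Łukasiewicz Ł3: A and C = N and ⊤ = N
(A and C) implies A = N implies N = ⊤  [min(1, 1−½+½)]
not ((A and C) implies A) = not ⊤ = ⊥
C implies not ((A and C) implies A) = ⊤ implies ⊥ = ⊥
They differ because Kleene's strong three-valued logic K3 and Łukasiewicz Ł3 treat N differently under implication.

N; ⊥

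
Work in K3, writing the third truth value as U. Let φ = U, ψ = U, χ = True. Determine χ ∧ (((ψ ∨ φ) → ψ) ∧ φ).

U

ψ ∨ φ = U ∨ U = U
(ψ ∨ φ) → ψ = U → U = U  [¬U ∨ U]
((ψ ∨ φ) → ψ) ∧ φ = U ∧ U = U
χ ∧ (((ψ ∨ φ) → ψ) ∧ φ) = True ∧ U = U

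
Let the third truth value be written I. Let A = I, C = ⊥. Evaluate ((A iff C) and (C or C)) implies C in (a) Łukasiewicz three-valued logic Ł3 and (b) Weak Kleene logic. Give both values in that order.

In Łukasiewicz three-valued logic Ł3: A iff C = I iff ⊥ = I
C or C = ⊥ or ⊥ = ⊥
(A iff C) and (C or C) = I and ⊥ = ⊥
((A iff C) and (C or C)) implies C = ⊥ implies ⊥ = ⊤
In Weak Kleene logic: A iff C = I iff ⊥ = I
C or C = ⊥ or ⊥ = ⊥
(A iff C) and (C or C) = I and ⊥ = I
((A iff C) and (C or C)) implies C = I implies ⊥ = I  [any arg is the third value ⇒ result is the third value]
They differ because Łukasiewicz three-valued logic Ł3 and Weak Kleene logic treat I differently under the binary connectives.

⊤; I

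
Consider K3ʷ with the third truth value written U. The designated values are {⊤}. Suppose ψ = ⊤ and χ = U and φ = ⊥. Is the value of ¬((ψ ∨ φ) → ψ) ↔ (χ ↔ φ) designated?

ψ ∨ φ = ⊤ ∨ ⊥ = ⊤
(ψ ∨ φ) → ψ = ⊤ → ⊤ = ⊤
¬((ψ ∨ φ) → ψ) = ¬⊤ = ⊥
χ ↔ φ = U ↔ ⊥ = U
¬((ψ ∨ φ) → ψ) ↔ (χ ↔ φ) = ⊥ ↔ U = U
U ∉ {⊤}.

No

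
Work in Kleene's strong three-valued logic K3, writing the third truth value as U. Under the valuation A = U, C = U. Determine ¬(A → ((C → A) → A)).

U

C → A = U → U = U  [¬U ∨ U]
(C → A) → A = U → U = U
A → ((C → A) → A) = U → U = U
¬(A → ((C → A) → A)) = ¬U = U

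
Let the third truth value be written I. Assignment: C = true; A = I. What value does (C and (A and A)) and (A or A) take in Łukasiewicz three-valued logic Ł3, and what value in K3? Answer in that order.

In Łukasiewicz three-valued logic Ł3: A and A = I and I = I
C and (A and A) = true and I = I
A or A = I or I = I
(C and (A and A)) and (A or A) = I and I = I
In K3: A and A = I and I = I
C and (A and A) = true and I = I
A or A = I or I = I
(C and (A and A)) and (A or A) = I and I = I

I; I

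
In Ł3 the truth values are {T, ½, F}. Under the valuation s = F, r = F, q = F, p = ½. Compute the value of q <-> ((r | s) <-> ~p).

½

r | s = F | F = F
~p = ~½ = ½
(r | s) <-> ~p = F <-> ½ = ½  [1 − |0−½|]
q <-> ((r | s) <-> ~p) = F <-> ½ = ½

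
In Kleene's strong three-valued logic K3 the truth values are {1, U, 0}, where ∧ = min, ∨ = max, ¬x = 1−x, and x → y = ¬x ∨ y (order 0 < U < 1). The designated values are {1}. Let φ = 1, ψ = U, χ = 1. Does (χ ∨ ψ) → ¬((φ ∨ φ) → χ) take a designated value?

χ ∨ ψ = 1 ∨ U = 1
φ ∨ φ = 1 ∨ 1 = 1
(φ ∨ φ) → χ = 1 → 1 = 1
¬((φ ∨ φ) → χ) = ¬1 = 0
(χ ∨ ψ) → ¬((φ ∨ φ) → χ) = 1 → 0 = 0
0 ∉ {1}.

No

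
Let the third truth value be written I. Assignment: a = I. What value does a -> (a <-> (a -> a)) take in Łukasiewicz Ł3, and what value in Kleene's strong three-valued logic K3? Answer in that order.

In Łukasiewicz Ł3: a -> a = I -> I = ⊤  [min(1, 1−½+½)]
a <-> (a -> a) = I <-> ⊤ = I
a -> (a <-> (a -> a)) = I -> I = ⊤
In Kleene's strong three-valued logic K3: a -> a = I -> I = I
a <-> (a -> a) = I <-> I = I
a -> (a <-> (a -> a)) = I -> I = I
They differ because Łukasiewicz Ł3 and Kleene's strong three-valued logic K3 treat I differently under implication.

⊤; I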